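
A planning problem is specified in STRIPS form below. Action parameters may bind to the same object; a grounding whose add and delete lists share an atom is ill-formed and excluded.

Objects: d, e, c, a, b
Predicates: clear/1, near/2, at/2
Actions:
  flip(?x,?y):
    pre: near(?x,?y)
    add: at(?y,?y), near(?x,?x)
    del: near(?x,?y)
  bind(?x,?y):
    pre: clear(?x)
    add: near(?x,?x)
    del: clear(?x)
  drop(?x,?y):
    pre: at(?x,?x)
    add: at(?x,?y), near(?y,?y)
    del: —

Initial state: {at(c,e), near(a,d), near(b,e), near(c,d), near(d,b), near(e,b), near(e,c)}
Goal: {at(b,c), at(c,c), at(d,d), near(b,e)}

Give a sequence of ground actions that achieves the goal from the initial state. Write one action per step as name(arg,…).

1. flip(d,b)  →  {at(b,b), at(c,e), near(a,d), near(b,e), near(c,d), near(d,d), near(e,b), near(e,c)}
2. flip(e,c)  →  {at(b,b), at(c,c), at(c,e), near(a,d), near(b,e), near(c,d), near(d,d), near(e,b), near(e,e)}
3. flip(c,d)  →  {at(b,b), at(c,c), at(c,e), at(d,d), near(a,d), near(b,e), near(c,c), near(d,d), near(e,b), near(e,e)}
4. drop(b,c)  →  {at(b,b), at(b,c), at(c,c), at(c,e), at(d,d), near(a,d), near(b,e), near(c,c), near(d,d), near(e,b), near(e,e)}

flip(d,b); flip(e,c); flip(c,d); drop(b,c)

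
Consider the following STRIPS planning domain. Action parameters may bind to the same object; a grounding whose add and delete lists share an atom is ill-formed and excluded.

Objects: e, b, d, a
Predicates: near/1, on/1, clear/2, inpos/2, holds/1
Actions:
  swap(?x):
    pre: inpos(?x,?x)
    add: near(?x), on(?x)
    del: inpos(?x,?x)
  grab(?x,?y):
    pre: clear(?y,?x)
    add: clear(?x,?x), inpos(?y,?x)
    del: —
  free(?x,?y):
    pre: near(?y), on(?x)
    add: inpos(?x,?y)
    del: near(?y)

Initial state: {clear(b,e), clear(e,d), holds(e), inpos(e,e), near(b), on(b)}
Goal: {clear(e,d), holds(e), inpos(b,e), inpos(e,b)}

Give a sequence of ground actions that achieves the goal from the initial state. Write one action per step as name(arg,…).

1. swap(e)  →  {clear(b,e), clear(e,d), holds(e), near(b), near(e), on(b), on(e)}
2. grab(e,b)  →  {clear(b,e), clear(e,d), clear(e,e), holds(e), inpos(b,e), near(b), near(e), on(b), on(e)}
3. free(e,b)  →  {clear(b,e), clear(e,d), clear(e,e), holds(e), inpos(b,e), inpos(e,b), near(e), on(b), on(e)}

swap(e); grab(e,b); free(e,b)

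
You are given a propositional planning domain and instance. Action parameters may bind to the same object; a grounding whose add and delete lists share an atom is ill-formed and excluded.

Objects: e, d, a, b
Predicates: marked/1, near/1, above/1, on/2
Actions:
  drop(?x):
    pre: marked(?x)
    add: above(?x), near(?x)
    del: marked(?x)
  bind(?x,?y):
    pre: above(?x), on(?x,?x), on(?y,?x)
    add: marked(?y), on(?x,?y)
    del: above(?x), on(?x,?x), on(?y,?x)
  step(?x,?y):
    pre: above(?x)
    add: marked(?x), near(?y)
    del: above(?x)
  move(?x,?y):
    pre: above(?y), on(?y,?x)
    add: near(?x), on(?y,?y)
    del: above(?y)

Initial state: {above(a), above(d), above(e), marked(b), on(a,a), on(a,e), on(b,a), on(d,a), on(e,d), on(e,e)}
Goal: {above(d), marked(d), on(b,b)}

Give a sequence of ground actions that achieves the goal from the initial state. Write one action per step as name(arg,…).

drop(b); bind(a,d); move(a,b)

1. drop(b)  →  {above(a), above(b), above(d), above(e), near(b), on(a,a), on(a,e), on(b,a), on(d,a), on(e,d), on(e,e)}
2. bind(a,d)  →  {above(b), above(d), above(e), marked(d), near(b), on(a,d), on(a,e), on(b,a), on(e,d), on(e,e)}
3. move(a,b)  →  {above(d), above(e), marked(d), near(a), near(b), on(a,d), on(a,e), on(b,a), on(b,b), on(e,d), on(e,e)}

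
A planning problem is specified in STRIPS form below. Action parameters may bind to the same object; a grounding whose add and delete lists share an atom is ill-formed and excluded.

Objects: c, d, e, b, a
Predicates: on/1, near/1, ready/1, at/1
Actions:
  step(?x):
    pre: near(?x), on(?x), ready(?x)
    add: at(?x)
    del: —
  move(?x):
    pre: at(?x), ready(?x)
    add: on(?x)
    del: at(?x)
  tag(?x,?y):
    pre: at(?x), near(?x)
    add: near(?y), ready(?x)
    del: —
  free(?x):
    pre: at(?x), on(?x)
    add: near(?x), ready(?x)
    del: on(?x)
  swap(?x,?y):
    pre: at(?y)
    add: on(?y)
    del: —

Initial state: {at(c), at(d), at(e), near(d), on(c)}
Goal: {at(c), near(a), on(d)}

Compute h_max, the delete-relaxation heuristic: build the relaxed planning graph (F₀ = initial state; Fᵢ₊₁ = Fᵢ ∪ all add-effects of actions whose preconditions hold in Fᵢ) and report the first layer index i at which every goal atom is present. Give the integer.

1

F0 = init (5 atoms)
F1 = F0 ∪ {near(a), near(b), near(c), near(e), on(d), on(e), ready(c), ready(d)}  (13 atoms)
goal ⊆ F1  ⇒  h_max = 1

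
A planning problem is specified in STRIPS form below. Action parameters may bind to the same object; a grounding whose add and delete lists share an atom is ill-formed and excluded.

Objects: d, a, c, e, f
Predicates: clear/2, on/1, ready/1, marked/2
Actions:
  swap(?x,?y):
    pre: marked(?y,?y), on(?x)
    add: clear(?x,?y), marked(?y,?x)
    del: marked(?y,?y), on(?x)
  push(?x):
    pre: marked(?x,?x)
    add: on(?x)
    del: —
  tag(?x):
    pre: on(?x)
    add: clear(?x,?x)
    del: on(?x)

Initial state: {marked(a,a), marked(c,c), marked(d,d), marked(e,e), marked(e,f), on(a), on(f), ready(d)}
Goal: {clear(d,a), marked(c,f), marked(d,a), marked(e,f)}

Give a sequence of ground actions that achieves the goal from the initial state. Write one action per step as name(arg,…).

swap(f,c); push(d); swap(d,a); swap(a,d)

1. swap(f,c)  →  {clear(f,c), marked(a,a), marked(c,f), marked(d,d), marked(e,e), marked(e,f), on(a), ready(d)}
2. push(d)  →  {clear(f,c), marked(a,a), marked(c,f), marked(d,d), marked(e,e), marked(e,f), on(a), on(d), ready(d)}
3. swap(d,a)  →  {clear(d,a), clear(f,c), marked(a,d), marked(c,f), marked(d,d), marked(e,e), marked(e,f), on(a), ready(d)}
4. swap(a,d)  →  {clear(a,d), clear(d,a), clear(f,c), marked(a,d), marked(c,f), marked(d,a), marked(e,e), marked(e,f), ready(d)}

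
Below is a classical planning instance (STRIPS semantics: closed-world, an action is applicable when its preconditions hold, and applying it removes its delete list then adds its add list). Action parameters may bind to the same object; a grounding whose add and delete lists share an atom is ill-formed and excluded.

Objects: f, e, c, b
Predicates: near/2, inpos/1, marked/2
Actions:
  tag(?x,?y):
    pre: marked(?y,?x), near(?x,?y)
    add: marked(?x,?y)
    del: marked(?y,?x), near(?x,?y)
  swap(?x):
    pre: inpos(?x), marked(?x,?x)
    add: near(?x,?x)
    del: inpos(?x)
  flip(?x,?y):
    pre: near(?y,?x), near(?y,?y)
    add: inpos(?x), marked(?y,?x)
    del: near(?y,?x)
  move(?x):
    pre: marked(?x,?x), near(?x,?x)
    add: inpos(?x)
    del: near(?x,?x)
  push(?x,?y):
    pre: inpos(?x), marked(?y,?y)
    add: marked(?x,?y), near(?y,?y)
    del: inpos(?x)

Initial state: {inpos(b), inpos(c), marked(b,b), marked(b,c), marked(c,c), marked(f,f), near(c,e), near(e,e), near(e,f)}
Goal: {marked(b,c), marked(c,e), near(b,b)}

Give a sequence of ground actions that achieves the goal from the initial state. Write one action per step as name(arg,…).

1. swap(c)  →  {inpos(b), marked(b,b), marked(b,c), marked(c,c), marked(f,f), near(c,c), near(c,e), near(e,e), near(e,f)}
2. swap(b)  →  {marked(b,b), marked(b,c), marked(c,c), marked(f,f), near(b,b), near(c,c), near(c,e), near(e,e), near(e,f)}
3. flip(e,c)  →  {inpos(e), marked(b,b), marked(b,c), marked(c,c), marked(c,e), marked(f,f), near(b,b), near(c,c), near(e,e), near(e,f)}

swap(c); swap(b); flip(e,c)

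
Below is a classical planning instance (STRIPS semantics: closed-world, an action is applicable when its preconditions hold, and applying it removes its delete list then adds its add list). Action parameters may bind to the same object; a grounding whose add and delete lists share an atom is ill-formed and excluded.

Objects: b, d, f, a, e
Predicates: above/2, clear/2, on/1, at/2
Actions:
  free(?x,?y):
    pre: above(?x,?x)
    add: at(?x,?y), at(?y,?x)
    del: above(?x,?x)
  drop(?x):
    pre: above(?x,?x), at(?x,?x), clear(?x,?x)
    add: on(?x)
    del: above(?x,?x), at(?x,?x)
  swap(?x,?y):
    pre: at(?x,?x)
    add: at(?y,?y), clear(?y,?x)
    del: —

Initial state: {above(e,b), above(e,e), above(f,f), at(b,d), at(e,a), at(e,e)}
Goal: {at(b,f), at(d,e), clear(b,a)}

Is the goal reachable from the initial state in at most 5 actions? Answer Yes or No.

1. free(f,b)  →  {above(e,b), above(e,e), at(b,d), at(b,f), at(e,a), at(e,e), at(f,b)}
2. free(e,d)  →  {above(e,b), at(b,d), at(b,f), at(d,e), at(e,a), at(e,d), at(e,e), at(f,b)}
3. swap(e,a)  →  {above(e,b), at(a,a), at(b,d), at(b,f), at(d,e), at(e,a), at(e,d), at(e,e), at(f,b), clear(a,e)}
4. swap(a,b)  →  {above(e,b), at(a,a), at(b,b), at(b,d), at(b,f), at(d,e), at(e,a), at(e,d), at(e,e), at(f,b), clear(a,e), clear(b,a)}
optimal plan length = 4; 4 ≤ 5

Yes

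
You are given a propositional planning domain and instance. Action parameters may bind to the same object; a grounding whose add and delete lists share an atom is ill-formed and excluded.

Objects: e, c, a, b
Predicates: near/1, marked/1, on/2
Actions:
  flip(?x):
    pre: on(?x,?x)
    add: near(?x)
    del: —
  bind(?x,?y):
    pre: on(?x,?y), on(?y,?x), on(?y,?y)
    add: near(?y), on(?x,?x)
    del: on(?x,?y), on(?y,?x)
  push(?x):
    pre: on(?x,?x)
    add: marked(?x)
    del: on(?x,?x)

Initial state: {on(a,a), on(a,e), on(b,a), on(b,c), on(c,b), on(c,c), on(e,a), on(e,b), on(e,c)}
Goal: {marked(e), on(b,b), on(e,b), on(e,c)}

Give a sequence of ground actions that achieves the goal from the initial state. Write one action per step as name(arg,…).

bind(e,a); bind(b,c); push(e)

1. bind(e,a)  →  {near(a), on(a,a), on(b,a), on(b,c), on(c,b), on(c,c), on(e,b), on(e,c), on(e,e)}
2. bind(b,c)  →  {near(a), near(c), on(a,a), on(b,a), on(b,b), on(c,c), on(e,b), on(e,c), on(e,e)}
3. push(e)  →  {marked(e), near(a), near(c), on(a,a), on(b,a), on(b,b), on(c,c), on(e,b), on(e,c)}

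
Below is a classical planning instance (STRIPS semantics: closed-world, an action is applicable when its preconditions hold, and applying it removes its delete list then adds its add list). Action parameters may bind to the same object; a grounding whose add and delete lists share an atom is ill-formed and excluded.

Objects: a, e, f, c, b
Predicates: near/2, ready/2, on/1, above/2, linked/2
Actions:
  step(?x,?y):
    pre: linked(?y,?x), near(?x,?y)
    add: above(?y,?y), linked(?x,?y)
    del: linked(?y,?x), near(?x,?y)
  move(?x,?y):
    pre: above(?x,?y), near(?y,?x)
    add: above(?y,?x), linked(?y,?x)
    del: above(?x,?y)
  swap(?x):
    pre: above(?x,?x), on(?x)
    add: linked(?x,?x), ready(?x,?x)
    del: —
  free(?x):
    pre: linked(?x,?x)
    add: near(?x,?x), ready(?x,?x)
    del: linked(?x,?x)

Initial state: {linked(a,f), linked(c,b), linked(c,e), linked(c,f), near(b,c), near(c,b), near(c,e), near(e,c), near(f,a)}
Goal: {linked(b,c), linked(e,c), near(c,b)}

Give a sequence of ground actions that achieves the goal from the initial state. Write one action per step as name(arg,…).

1. step(e,c)  →  {above(c,c), linked(a,f), linked(c,b), linked(c,f), linked(e,c), near(b,c), near(c,b), near(c,e), near(f,a)}
2. step(b,c)  →  {above(c,c), linked(a,f), linked(b,c), linked(c,f), linked(e,c), near(c,b), near(c,e), near(f,a)}

step(e,c); step(b,c)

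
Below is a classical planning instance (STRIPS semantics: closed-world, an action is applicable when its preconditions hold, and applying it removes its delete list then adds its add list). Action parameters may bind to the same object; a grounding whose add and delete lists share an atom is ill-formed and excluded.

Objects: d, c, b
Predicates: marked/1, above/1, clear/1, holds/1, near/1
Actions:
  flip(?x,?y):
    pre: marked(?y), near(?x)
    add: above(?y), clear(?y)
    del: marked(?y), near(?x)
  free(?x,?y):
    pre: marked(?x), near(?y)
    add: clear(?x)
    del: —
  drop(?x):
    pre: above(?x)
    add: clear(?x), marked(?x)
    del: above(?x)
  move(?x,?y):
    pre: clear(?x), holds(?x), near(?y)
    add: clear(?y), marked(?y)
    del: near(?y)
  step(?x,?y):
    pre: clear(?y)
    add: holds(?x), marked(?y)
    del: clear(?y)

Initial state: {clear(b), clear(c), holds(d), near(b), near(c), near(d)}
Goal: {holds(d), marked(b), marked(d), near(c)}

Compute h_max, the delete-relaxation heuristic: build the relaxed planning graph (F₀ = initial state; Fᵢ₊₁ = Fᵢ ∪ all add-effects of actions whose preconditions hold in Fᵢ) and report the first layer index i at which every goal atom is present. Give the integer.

2

F0 = init (6 atoms)
F1 = F0 ∪ {holds(b), holds(c), marked(b), marked(c)}  (10 atoms)
F2 = F1 ∪ {above(b), above(c), clear(d), marked(d)}  (14 atoms)
goal ⊆ F2  ⇒  h_max = 2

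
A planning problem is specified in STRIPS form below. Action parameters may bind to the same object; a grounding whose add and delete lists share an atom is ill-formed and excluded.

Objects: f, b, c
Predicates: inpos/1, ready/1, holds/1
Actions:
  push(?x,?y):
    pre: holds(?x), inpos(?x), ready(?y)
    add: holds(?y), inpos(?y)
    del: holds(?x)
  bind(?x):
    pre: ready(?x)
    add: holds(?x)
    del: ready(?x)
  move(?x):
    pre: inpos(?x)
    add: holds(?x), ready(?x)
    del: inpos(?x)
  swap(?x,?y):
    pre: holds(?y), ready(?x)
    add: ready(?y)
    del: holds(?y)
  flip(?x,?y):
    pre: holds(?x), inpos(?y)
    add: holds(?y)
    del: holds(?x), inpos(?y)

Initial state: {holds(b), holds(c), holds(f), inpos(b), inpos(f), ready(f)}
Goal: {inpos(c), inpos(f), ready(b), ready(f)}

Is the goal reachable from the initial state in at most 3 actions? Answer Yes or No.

1. move(b)  →  {holds(b), holds(c), holds(f), inpos(f), ready(b), ready(f)}
2. swap(f,c)  →  {holds(b), holds(f), inpos(f), ready(b), ready(c), ready(f)}
3. push(f,c)  →  {holds(b), holds(c), inpos(c), inpos(f), ready(b), ready(c), ready(f)}
optimal plan length = 3; 3 ≤ 3

Yes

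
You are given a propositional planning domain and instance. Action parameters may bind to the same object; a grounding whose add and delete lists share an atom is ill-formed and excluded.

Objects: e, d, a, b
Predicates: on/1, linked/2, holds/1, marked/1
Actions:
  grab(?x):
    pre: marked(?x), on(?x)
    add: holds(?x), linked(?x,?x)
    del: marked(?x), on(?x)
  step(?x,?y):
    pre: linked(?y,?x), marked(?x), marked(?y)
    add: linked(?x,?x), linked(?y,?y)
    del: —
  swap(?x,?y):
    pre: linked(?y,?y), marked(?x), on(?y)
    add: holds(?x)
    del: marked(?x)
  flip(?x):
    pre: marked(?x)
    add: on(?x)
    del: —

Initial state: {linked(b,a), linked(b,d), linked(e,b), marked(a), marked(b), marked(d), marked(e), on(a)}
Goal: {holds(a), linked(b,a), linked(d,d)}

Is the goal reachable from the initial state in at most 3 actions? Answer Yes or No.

Yes

1. grab(a)  →  {holds(a), linked(a,a), linked(b,a), linked(b,d), linked(e,b), marked(b), marked(d), marked(e)}
2. step(d,b)  →  {holds(a), linked(a,a), linked(b,a), linked(b,b), linked(b,d), linked(d,d), linked(e,b), marked(b), marked(d), marked(e)}
optimal plan length = 2; 2 ≤ 3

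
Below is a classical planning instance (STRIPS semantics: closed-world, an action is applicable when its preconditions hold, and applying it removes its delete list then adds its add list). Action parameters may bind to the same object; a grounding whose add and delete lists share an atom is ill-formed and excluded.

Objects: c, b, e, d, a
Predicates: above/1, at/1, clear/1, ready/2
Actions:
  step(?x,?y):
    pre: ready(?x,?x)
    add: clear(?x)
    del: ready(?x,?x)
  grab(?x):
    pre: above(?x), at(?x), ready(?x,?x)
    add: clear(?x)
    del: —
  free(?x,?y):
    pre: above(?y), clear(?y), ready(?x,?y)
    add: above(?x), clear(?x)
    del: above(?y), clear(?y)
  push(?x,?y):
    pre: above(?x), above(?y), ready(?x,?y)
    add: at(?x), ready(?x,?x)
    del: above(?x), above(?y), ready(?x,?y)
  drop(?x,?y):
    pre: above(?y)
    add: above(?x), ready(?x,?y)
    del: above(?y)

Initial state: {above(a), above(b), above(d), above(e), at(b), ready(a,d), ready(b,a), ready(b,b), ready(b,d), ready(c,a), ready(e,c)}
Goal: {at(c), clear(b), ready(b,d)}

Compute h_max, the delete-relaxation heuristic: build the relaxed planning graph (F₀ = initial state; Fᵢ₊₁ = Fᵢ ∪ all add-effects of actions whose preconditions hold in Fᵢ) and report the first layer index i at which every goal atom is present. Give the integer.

F0 = init (11 atoms)
F1 = F0 ∪ {above(c), at(a), clear(b), ready(a,a), ready(a,b), ready(a,e), ready(b,e), ready(c,b), ready(c,d), ready(c,e), ready(d,a), ready(d,b), ready(d,e), ready(e,a), ready(e,b), ready(e,d)}  (27 atoms)
F2 = F1 ∪ {at(c), at(d), at(e), clear(a), clear(c), clear(d), clear(e), ready(a,c), ready(b,c), ready(c,c), ready(d,c), ready(d,d), ready(e,e)}  (40 atoms)
goal ⊆ F2  ⇒  h_max = 2

2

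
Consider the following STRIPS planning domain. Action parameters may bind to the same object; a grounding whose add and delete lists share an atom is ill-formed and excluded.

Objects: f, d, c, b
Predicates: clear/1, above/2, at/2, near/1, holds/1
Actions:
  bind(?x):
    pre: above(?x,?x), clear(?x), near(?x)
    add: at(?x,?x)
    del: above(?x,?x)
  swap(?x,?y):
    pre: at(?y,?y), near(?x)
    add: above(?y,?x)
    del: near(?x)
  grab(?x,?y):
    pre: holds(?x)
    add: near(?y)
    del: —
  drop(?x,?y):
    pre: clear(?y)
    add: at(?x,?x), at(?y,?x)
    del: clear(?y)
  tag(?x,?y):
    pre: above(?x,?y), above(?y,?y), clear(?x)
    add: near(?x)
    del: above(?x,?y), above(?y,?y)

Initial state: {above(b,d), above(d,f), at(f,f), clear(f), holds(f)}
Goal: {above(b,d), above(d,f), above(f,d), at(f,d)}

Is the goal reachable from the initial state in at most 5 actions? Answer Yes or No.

1. grab(f,d)  →  {above(b,d), above(d,f), at(f,f), clear(f), holds(f), near(d)}
2. swap(d,f)  →  {above(b,d), above(d,f), above(f,d), at(f,f), clear(f), holds(f)}
3. drop(d,f)  →  {above(b,d), above(d,f), above(f,d), at(d,d), at(f,d), at(f,f), holds(f)}
optimal plan length = 3; 3 ≤ 5

Yes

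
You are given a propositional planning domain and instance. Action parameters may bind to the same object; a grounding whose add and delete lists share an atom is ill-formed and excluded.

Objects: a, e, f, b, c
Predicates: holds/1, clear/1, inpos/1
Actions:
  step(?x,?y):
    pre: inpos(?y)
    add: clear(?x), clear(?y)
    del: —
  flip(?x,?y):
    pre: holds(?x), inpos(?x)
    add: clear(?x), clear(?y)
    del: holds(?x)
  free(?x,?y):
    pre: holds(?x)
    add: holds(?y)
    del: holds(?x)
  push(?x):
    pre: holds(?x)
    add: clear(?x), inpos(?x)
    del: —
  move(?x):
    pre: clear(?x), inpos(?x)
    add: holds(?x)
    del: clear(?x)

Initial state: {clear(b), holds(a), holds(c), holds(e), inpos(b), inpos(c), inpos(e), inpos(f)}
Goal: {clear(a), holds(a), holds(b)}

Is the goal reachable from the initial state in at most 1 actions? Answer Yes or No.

1. step(a,e)  →  {clear(a), clear(b), clear(e), holds(a), holds(c), holds(e), inpos(b), inpos(c), inpos(e), inpos(f)}
2. free(e,b)  →  {clear(a), clear(b), clear(e), holds(a), holds(b), holds(c), inpos(b), inpos(c), inpos(e), inpos(f)}
optimal plan length = 2; 2 > 1

No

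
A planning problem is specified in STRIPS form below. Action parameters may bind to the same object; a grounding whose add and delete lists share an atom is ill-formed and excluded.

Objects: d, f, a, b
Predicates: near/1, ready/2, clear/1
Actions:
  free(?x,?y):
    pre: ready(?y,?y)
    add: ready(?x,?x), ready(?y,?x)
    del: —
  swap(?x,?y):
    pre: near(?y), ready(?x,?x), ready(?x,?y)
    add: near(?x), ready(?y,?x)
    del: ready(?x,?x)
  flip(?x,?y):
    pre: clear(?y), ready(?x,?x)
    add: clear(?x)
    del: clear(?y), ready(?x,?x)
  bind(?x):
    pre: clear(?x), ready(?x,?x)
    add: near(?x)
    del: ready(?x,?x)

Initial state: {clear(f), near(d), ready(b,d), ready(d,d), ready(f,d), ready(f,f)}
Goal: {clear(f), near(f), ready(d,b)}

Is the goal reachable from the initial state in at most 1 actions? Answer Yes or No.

1. free(b,d)  →  {clear(f), near(d), ready(b,b), ready(b,d), ready(d,b), ready(d,d), ready(f,d), ready(f,f)}
2. swap(f,d)  →  {clear(f), near(d), near(f), ready(b,b), ready(b,d), ready(d,b), ready(d,d), ready(d,f), ready(f,d)}
optimal plan length = 2; 2 > 1

No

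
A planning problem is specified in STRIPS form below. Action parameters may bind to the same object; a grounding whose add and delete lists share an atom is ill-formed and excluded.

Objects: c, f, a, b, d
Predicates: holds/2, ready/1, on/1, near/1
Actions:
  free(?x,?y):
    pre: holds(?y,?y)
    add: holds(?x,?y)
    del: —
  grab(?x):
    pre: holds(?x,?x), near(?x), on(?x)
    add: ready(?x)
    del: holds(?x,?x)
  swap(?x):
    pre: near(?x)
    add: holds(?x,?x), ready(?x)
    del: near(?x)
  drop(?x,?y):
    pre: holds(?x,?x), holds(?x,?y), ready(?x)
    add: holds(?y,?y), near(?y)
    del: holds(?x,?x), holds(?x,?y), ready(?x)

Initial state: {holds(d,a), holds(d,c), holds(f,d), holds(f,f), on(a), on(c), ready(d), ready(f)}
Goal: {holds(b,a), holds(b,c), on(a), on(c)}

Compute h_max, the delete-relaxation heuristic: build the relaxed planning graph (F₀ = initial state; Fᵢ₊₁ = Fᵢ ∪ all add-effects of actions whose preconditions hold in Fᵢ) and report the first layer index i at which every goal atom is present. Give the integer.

3

F0 = init (8 atoms)
F1 = F0 ∪ {holds(a,f), holds(b,f), holds(c,f), holds(d,d), holds(d,f), near(d)}  (14 atoms)
F2 = F1 ∪ {holds(a,a), holds(a,d), holds(b,d), holds(c,c), holds(c,d), near(a), near(c), near(f)}  (22 atoms)
F3 = F2 ∪ {holds(a,c), holds(b,a), holds(b,c), holds(c,a), holds(f,a), holds(f,c), ready(a), ready(c)}  (30 atoms)
goal ⊆ F3  ⇒  h_max = 3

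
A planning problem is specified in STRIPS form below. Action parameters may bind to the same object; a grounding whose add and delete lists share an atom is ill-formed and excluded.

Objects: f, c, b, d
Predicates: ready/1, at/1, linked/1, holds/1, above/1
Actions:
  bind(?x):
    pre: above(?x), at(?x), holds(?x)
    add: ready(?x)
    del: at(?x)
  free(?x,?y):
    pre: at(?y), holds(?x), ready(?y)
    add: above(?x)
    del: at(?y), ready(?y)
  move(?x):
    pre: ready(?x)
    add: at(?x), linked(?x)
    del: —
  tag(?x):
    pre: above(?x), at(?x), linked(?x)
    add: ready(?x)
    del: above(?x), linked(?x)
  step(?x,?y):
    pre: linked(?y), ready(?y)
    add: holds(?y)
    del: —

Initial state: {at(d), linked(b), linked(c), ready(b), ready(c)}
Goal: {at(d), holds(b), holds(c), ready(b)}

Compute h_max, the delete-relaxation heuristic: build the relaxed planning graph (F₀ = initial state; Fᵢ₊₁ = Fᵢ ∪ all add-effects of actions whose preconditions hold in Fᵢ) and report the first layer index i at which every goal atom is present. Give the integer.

F0 = init (5 atoms)
F1 = F0 ∪ {at(b), at(c), holds(b), holds(c)}  (9 atoms)
goal ⊆ F1  ⇒  h_max = 1

1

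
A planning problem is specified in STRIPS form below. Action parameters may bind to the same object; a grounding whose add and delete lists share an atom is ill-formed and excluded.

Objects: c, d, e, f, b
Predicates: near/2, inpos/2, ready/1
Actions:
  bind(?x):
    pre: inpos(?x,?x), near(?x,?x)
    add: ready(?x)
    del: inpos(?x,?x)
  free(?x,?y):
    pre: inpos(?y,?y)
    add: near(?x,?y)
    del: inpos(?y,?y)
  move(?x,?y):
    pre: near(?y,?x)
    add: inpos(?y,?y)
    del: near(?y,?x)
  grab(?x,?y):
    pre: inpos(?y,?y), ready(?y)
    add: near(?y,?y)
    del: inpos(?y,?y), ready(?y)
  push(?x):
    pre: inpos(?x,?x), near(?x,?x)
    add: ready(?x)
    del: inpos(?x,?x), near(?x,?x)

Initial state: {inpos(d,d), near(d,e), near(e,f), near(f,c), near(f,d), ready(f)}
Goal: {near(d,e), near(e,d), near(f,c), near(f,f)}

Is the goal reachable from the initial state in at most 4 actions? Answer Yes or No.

Yes

1. free(e,d)  →  {near(d,e), near(e,d), near(e,f), near(f,c), near(f,d), ready(f)}
2. move(d,f)  →  {inpos(f,f), near(d,e), near(e,d), near(e,f), near(f,c), ready(f)}
3. free(f,f)  →  {near(d,e), near(e,d), near(e,f), near(f,c), near(f,f), ready(f)}
optimal plan length = 3; 3 ≤ 4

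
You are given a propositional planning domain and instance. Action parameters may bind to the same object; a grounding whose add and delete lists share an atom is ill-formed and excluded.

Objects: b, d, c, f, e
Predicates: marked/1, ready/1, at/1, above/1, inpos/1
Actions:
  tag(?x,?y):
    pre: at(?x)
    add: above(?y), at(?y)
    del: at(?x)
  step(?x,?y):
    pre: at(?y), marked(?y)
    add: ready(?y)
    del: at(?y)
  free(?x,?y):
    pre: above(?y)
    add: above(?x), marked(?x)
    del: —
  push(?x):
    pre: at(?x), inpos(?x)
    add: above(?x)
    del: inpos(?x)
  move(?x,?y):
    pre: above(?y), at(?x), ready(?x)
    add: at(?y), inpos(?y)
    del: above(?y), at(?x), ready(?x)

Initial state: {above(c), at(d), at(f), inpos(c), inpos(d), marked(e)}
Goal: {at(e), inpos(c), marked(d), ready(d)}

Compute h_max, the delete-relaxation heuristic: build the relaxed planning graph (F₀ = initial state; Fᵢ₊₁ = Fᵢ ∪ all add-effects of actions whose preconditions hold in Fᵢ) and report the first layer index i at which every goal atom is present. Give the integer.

2

F0 = init (6 atoms)
F1 = F0 ∪ {above(b), above(d), above(e), above(f), at(b), at(c), at(e), marked(b), marked(c), marked(d), marked(f)}  (17 atoms)
F2 = F1 ∪ {ready(b), ready(c), ready(d), ready(e), ready(f)}  (22 atoms)
goal ⊆ F2  ⇒  h_max = 2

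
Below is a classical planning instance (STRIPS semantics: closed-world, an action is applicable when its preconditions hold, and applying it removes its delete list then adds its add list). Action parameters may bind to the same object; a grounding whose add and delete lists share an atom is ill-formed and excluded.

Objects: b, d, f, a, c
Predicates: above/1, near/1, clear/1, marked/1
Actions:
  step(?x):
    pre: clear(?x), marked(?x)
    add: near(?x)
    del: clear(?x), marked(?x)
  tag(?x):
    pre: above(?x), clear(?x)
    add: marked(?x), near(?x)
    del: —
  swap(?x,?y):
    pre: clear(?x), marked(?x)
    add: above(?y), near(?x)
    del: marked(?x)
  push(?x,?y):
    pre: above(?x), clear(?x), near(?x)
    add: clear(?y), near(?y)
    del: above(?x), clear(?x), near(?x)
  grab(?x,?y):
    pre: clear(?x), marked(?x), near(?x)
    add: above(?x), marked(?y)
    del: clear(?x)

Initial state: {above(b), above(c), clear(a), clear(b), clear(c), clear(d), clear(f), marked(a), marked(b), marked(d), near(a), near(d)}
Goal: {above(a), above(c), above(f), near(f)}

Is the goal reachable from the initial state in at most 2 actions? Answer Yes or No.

Yes

1. grab(a,f)  →  {above(a), above(b), above(c), clear(b), clear(c), clear(d), clear(f), marked(a), marked(b), marked(d), marked(f), near(a), near(d)}
2. swap(f,f)  →  {above(a), above(b), above(c), above(f), clear(b), clear(c), clear(d), clear(f), marked(a), marked(b), marked(d), near(a), near(d), near(f)}
optimal plan length = 2; 2 ≤ 2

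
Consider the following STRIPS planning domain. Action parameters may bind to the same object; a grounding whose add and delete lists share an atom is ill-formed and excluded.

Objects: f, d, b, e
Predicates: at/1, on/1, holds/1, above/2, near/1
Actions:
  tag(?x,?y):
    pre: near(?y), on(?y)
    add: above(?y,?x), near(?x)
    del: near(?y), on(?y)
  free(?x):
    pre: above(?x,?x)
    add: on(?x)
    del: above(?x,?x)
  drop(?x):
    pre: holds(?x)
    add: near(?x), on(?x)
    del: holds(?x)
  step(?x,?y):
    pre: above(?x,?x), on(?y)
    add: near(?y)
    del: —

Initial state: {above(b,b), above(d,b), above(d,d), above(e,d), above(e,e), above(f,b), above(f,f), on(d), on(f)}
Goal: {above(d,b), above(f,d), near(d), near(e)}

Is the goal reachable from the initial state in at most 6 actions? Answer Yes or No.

Yes

1. free(e)  →  {above(b,b), above(d,b), above(d,d), above(e,d), above(f,b), above(f,f), on(d), on(e), on(f)}
2. step(f,f)  →  {above(b,b), above(d,b), above(d,d), above(e,d), above(f,b), above(f,f), near(f), on(d), on(e), on(f)}
3. tag(d,f)  →  {above(b,b), above(d,b), above(d,d), above(e,d), above(f,b), above(f,d), above(f,f), near(d), on(d), on(e)}
4. step(f,e)  →  {above(b,b), above(d,b), above(d,d), above(e,d), above(f,b), above(f,d), above(f,f), near(d), near(e), on(d), on(e)}
optimal plan length = 4; 4 ≤ 6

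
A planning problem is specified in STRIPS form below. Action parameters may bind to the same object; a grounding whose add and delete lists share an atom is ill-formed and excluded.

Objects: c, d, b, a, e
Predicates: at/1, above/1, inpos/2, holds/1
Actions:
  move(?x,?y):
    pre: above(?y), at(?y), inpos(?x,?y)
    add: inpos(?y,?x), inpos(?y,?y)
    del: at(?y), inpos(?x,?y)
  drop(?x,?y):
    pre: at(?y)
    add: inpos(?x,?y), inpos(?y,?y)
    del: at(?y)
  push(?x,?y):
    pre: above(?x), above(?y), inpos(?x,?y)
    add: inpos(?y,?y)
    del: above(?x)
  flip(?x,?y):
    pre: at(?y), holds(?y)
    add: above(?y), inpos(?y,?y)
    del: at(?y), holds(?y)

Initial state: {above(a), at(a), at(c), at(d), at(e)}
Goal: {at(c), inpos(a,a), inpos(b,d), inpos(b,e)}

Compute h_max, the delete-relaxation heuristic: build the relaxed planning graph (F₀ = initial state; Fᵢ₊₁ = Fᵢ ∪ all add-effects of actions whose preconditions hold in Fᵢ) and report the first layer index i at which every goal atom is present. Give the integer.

F0 = init (5 atoms)
F1 = F0 ∪ {inpos(a,a), inpos(a,c), inpos(a,d), inpos(a,e), inpos(b,a), inpos(b,c), inpos(b,d), inpos(b,e), inpos(c,a), inpos(c,c), inpos(c,d), inpos(c,e), inpos(d,a), inpos(d,c), inpos(d,d), inpos(d,e), inpos(e,a), inpos(e,c), inpos(e,d), inpos(e,e)}  (25 atoms)
goal ⊆ F1  ⇒  h_max = 1

1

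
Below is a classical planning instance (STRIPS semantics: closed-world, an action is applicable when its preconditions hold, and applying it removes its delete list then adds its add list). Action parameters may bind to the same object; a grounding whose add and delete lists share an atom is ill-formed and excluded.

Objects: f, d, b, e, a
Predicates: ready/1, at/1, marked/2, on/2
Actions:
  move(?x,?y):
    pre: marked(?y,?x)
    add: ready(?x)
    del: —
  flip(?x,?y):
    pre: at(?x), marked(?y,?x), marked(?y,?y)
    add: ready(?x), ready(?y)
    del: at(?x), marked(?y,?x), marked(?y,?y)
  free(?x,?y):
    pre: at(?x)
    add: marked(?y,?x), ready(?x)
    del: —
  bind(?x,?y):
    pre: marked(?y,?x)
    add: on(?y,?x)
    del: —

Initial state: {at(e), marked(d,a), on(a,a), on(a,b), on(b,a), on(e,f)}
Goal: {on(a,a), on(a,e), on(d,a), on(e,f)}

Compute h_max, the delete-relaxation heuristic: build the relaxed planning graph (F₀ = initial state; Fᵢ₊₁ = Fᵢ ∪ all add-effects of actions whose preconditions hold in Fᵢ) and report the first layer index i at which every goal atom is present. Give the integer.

F0 = init (6 atoms)
F1 = F0 ∪ {marked(a,e), marked(b,e), marked(d,e), marked(e,e), marked(f,e), on(d,a), ready(a), ready(e)}  (14 atoms)
F2 = F1 ∪ {on(a,e), on(b,e), on(d,e), on(e,e), on(f,e)}  (19 atoms)
goal ⊆ F2  ⇒  h_max = 2

2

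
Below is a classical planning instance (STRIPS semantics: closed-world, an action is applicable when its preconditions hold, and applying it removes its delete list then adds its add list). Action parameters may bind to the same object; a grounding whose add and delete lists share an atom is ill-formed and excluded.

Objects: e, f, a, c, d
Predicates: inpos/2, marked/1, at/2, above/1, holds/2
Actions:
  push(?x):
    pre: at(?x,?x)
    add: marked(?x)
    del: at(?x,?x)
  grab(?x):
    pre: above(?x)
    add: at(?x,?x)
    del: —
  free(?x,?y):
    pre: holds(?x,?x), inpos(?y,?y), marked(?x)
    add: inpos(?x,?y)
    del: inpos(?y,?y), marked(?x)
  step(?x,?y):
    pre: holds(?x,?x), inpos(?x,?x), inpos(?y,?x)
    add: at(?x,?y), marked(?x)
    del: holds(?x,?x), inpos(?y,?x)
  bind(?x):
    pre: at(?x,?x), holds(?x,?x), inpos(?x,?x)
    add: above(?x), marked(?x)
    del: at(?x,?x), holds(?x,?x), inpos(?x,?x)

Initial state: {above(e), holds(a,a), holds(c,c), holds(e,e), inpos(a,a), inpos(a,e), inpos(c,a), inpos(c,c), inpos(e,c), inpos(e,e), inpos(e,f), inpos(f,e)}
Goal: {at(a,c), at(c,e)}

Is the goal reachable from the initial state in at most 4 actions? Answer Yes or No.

1. step(a,c)  →  {above(e), at(a,c), holds(c,c), holds(e,e), inpos(a,a), inpos(a,e), inpos(c,c), inpos(e,c), inpos(e,e), inpos(e,f), inpos(f,e), marked(a)}
2. step(c,e)  →  {above(e), at(a,c), at(c,e), holds(e,e), inpos(a,a), inpos(a,e), inpos(c,c), inpos(e,e), inpos(e,f), inpos(f,e), marked(a), marked(c)}
optimal plan length = 2; 2 ≤ 4

Yes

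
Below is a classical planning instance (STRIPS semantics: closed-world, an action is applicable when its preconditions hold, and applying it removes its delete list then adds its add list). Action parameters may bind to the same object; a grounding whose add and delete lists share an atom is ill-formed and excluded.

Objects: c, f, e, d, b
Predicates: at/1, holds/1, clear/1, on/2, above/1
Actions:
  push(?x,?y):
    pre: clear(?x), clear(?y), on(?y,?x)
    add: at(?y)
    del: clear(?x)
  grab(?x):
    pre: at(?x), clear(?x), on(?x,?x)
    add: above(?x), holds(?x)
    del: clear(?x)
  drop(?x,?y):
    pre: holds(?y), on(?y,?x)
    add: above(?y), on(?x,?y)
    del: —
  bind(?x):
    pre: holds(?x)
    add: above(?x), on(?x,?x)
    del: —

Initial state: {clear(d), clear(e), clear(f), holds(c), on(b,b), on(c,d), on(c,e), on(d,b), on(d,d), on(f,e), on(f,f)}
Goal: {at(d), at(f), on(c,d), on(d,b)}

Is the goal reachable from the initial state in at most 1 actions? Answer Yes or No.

1. push(f,f)  →  {at(f), clear(d), clear(e), holds(c), on(b,b), on(c,d), on(c,e), on(d,b), on(d,d), on(f,e), on(f,f)}
2. push(d,d)  →  {at(d), at(f), clear(e), holds(c), on(b,b), on(c,d), on(c,e), on(d,b), on(d,d), on(f,e), on(f,f)}
optimal plan length = 2; 2 > 1

No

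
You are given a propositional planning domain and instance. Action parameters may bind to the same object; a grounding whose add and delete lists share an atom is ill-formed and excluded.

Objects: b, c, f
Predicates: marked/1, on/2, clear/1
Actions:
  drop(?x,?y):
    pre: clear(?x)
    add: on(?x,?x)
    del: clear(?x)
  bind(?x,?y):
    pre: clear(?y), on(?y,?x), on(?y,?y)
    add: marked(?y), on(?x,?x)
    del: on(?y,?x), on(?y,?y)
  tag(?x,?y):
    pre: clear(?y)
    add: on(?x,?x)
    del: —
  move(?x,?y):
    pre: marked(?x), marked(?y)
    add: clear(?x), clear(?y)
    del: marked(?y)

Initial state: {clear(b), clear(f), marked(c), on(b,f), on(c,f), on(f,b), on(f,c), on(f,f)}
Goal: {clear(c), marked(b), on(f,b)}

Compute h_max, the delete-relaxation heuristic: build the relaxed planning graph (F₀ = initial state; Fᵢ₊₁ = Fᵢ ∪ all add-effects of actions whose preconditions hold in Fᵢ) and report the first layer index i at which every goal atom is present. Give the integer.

F0 = init (8 atoms)
F1 = F0 ∪ {clear(c), marked(f), on(b,b), on(c,c)}  (12 atoms)
F2 = F1 ∪ {marked(b)}  (13 atoms)
goal ⊆ F2  ⇒  h_max = 2

2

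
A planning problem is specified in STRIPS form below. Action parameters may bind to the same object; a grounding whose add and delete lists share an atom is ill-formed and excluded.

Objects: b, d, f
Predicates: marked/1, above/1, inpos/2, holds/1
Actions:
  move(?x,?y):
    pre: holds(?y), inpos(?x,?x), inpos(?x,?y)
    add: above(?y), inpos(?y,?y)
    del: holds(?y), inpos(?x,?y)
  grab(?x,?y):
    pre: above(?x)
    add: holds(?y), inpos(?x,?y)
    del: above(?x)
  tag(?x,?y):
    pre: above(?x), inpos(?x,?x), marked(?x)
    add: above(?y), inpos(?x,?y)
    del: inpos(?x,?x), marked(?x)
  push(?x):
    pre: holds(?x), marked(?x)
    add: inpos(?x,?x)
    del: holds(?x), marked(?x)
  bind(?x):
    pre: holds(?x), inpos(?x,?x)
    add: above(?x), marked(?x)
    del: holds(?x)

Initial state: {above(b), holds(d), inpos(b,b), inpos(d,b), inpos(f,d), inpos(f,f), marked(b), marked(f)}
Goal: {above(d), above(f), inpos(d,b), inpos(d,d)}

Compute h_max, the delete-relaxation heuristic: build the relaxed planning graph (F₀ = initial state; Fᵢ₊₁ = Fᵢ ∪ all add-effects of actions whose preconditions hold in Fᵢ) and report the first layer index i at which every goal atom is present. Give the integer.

F0 = init (8 atoms)
F1 = F0 ∪ {above(d), above(f), holds(b), holds(f), inpos(b,d), inpos(b,f), inpos(d,d)}  (15 atoms)
goal ⊆ F1  ⇒  h_max = 1

1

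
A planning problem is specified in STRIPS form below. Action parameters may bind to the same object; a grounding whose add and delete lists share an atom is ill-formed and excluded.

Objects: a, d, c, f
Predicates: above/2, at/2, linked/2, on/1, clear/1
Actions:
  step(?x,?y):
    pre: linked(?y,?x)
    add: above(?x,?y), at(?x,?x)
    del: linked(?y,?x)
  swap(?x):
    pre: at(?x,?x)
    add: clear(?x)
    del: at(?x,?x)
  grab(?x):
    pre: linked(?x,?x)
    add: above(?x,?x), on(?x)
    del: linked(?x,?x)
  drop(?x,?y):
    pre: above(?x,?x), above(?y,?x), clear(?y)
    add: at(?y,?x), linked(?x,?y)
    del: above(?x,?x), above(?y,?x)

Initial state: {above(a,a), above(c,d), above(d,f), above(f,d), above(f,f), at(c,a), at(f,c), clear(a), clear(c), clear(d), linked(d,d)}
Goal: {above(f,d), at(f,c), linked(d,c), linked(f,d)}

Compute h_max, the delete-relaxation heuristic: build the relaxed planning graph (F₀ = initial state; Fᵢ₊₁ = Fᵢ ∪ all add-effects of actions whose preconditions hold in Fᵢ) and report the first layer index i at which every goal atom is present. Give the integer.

F0 = init (11 atoms)
F1 = F0 ∪ {above(d,d), at(a,a), at(d,d), at(d,f), linked(a,a), linked(f,d), on(d)}  (18 atoms)
F2 = F1 ∪ {at(c,d), linked(d,c), on(a)}  (21 atoms)
goal ⊆ F2  ⇒  h_max = 2

2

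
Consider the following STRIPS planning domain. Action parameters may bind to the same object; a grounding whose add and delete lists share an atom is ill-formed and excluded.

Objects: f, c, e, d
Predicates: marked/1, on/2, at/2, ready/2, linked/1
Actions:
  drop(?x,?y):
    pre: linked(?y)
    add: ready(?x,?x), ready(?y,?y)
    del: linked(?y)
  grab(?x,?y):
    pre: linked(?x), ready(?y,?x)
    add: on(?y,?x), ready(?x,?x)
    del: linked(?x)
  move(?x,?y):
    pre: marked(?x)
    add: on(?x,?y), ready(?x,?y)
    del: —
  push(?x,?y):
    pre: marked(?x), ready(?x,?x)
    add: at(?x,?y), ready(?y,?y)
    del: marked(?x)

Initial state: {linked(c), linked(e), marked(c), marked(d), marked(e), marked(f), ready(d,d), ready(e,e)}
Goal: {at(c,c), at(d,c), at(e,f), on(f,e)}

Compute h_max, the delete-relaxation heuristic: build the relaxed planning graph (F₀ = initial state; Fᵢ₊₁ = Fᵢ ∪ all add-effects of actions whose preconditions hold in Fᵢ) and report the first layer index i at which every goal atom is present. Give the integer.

2

F0 = init (8 atoms)
F1 = F0 ∪ {at(d,c), at(d,d), at(d,e), at(d,f), at(e,c), at(e,d), at(e,e), at(e,f), on(c,c), on(c,d), on(c,e), on(c,f), on(d,c), on(d,d), on(d,e), on(d,f), on(e,c), on(e,d), on(e,e), on(e,f), on(f,c), on(f,d), on(f,e), on(f,f), ready(c,c), ready(c,d), ready(c,e), ready(c,f), ready(d,c), ready(d,e), ready(d,f), ready(e,c), ready(e,d), ready(e,f), ready(f,c), ready(f,d), ready(f,e), ready(f,f)}  (46 atoms)
F2 = F1 ∪ {at(c,c), at(c,d), at(c,e), at(c,f), at(f,c), at(f,d), at(f,e), at(f,f)}  (54 atoms)
goal ⊆ F2  ⇒  h_max = 2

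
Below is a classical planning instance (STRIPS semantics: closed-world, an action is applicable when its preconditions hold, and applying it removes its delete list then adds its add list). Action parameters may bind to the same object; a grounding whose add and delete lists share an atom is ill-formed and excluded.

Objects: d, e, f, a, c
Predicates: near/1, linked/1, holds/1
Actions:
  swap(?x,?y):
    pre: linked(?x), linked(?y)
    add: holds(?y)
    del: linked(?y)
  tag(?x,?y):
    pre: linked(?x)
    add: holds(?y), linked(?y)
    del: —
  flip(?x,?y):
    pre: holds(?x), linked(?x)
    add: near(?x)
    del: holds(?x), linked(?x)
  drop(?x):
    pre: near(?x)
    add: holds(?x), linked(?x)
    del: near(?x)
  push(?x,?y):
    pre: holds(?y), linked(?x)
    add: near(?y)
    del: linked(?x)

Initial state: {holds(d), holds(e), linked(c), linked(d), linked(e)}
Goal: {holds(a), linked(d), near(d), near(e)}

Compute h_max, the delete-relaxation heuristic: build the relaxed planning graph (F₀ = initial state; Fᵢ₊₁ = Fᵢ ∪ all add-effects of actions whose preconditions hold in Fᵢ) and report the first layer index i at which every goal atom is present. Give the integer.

1

F0 = init (5 atoms)
F1 = F0 ∪ {holds(a), holds(c), holds(f), linked(a), linked(f), near(d), near(e)}  (12 atoms)
goal ⊆ F1  ⇒  h_max = 1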